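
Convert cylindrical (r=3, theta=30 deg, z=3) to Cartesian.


x = 3 * cos(30) = 2.5981
y = 3 * sin(30) = 1.5
z = 3

(2.5981, 1.5, 3)


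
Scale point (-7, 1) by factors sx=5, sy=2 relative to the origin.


Scaling: (x*sx, y*sy) = (-7*5, 1*2) = (-35, 2)

(-35, 2)


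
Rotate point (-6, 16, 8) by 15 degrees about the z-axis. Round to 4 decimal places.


x' = -6*cos(15) - 16*sin(15) = -9.9367
y' = -6*sin(15) + 16*cos(15) = 13.9019
z' = 8

(-9.9367, 13.9019, 8)


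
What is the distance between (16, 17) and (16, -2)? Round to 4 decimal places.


d = sqrt((16-16)^2 + (-2-17)^2) = 19

19


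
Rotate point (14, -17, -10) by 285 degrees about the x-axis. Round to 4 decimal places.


x' = 14
y' = -17*cos(285) - -10*sin(285) = -14.0592
z' = -17*sin(285) + -10*cos(285) = 13.8325

(14, -14.0592, 13.8325)


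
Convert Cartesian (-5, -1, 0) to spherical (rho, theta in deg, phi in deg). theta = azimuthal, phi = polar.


rho = sqrt((-5)^2 + (-1)^2 + 0^2) = 5.099
theta = atan2(-1, -5) = 191.3099 deg
phi = acos(0/5.099) = 90 deg

rho = 5.099, theta = 191.3099 deg, phi = 90 deg


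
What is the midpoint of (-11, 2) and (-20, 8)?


Midpoint = ((-11+-20)/2, (2+8)/2) = (-15.5, 5)

(-15.5, 5)


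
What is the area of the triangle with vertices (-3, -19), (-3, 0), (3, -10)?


Area = |x1(y2-y3) + x2(y3-y1) + x3(y1-y2)| / 2
= |-3*(0--10) + -3*(-10--19) + 3*(-19-0)| / 2
= 57

57


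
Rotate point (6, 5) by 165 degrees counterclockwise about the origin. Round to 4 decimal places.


x' = 6*cos(165) - 5*sin(165) = -7.0897
y' = 6*sin(165) + 5*cos(165) = -3.2767

(-7.0897, -3.2767)


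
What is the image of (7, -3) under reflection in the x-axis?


Reflection across x-axis: (x, y) -> (x, -y)
(7, -3) -> (7, 3)

(7, 3)


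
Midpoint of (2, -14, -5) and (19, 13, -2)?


Midpoint = ((2+19)/2, (-14+13)/2, (-5+-2)/2) = (10.5, -0.5, -3.5)

(10.5, -0.5, -3.5)


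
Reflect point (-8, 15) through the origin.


Reflection through origin: (x, y) -> (-x, -y)
(-8, 15) -> (8, -15)

(8, -15)


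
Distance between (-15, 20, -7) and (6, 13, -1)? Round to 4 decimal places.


d = sqrt((6--15)^2 + (13-20)^2 + (-1--7)^2) = 22.9347

22.9347


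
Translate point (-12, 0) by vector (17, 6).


Translation: (x+dx, y+dy) = (-12+17, 0+6) = (5, 6)

(5, 6)


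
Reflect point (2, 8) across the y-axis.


Reflection across y-axis: (x, y) -> (-x, y)
(2, 8) -> (-2, 8)

(-2, 8)


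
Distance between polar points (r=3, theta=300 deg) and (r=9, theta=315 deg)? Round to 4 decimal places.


d = sqrt(r1^2 + r2^2 - 2*r1*r2*cos(t2-t1))
d = sqrt(3^2 + 9^2 - 2*3*9*cos(315-300)) = 6.1514

6.1514


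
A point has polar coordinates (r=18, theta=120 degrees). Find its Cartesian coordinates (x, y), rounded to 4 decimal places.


x = 18 * cos(120) = -9
y = 18 * sin(120) = 15.5885

(-9, 15.5885)


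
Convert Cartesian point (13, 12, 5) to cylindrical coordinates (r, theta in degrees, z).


r = sqrt(13^2 + 12^2) = 17.6918
theta = atan2(12, 13) = 42.7094 deg
z = 5

r = 17.6918, theta = 42.7094 deg, z = 5


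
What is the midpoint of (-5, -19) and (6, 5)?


Midpoint = ((-5+6)/2, (-19+5)/2) = (0.5, -7)

(0.5, -7)


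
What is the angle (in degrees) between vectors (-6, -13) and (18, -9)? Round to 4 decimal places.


dot = -6*18 + -13*-9 = 9
|u| = 14.3178, |v| = 20.1246
cos(angle) = 0.0312
angle = 88.2101 degrees

88.2101 degrees


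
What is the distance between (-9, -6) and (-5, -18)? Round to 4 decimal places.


d = sqrt((-5--9)^2 + (-18--6)^2) = 12.6491

12.6491


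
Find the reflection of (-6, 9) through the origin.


Reflection through origin: (x, y) -> (-x, -y)
(-6, 9) -> (6, -9)

(6, -9)


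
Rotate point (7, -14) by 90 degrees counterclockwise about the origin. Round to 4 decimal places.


x' = 7*cos(90) - -14*sin(90) = 14
y' = 7*sin(90) + -14*cos(90) = 7

(14, 7)


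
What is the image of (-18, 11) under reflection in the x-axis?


Reflection across x-axis: (x, y) -> (x, -y)
(-18, 11) -> (-18, -11)

(-18, -11)


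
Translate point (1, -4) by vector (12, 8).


Translation: (x+dx, y+dy) = (1+12, -4+8) = (13, 4)

(13, 4)


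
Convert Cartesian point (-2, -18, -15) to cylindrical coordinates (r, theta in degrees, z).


r = sqrt((-2)^2 + (-18)^2) = 18.1108
theta = atan2(-18, -2) = 263.6598 deg
z = -15

r = 18.1108, theta = 263.6598 deg, z = -15


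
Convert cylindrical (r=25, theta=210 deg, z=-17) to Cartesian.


x = 25 * cos(210) = -21.6506
y = 25 * sin(210) = -12.5
z = -17

(-21.6506, -12.5, -17)


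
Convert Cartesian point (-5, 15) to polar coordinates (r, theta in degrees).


r = sqrt((-5)^2 + 15^2) = 15.8114
theta = atan2(15, -5) = 108.4349 degrees

r = 15.8114, theta = 108.4349 degrees


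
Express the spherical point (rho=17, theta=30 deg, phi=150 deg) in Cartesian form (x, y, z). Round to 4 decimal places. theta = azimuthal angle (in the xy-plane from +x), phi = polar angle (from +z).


x = 17 * sin(150) * cos(30) = 7.3612
y = 17 * sin(150) * sin(30) = 4.25
z = 17 * cos(150) = -14.7224

(7.3612, 4.25, -14.7224)


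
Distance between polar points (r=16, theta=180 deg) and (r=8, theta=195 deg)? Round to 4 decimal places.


d = sqrt(r1^2 + r2^2 - 2*r1*r2*cos(t2-t1))
d = sqrt(16^2 + 8^2 - 2*16*8*cos(195-180)) = 8.5278

8.5278


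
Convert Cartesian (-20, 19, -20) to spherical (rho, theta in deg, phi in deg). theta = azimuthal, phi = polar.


rho = sqrt((-20)^2 + 19^2 + (-20)^2) = 34.0735
theta = atan2(19, -20) = 136.4688 deg
phi = acos(-20/34.0735) = 125.9421 deg

rho = 34.0735, theta = 136.4688 deg, phi = 125.9421 deg


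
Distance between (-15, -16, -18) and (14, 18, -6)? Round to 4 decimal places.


d = sqrt((14--15)^2 + (18--16)^2 + (-6--18)^2) = 46.2709

46.2709


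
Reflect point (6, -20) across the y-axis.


Reflection across y-axis: (x, y) -> (-x, y)
(6, -20) -> (-6, -20)

(-6, -20)


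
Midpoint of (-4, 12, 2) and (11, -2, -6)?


Midpoint = ((-4+11)/2, (12+-2)/2, (2+-6)/2) = (3.5, 5, -2)

(3.5, 5, -2)


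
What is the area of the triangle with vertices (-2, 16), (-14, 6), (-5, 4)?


Area = |x1(y2-y3) + x2(y3-y1) + x3(y1-y2)| / 2
= |-2*(6-4) + -14*(4-16) + -5*(16-6)| / 2
= 57

57


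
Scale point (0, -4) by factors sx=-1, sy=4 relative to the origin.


Scaling: (x*sx, y*sy) = (0*-1, -4*4) = (0, -16)

(0, -16)


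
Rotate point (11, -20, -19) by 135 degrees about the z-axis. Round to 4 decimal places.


x' = 11*cos(135) - -20*sin(135) = 6.364
y' = 11*sin(135) + -20*cos(135) = 21.9203
z' = -19

(6.364, 21.9203, -19)


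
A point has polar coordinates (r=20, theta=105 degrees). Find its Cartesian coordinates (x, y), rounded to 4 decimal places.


x = 20 * cos(105) = -5.1764
y = 20 * sin(105) = 19.3185

(-5.1764, 19.3185)


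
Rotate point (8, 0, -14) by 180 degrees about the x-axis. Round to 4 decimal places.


x' = 8
y' = 0*cos(180) - -14*sin(180) = 0
z' = 0*sin(180) + -14*cos(180) = 14

(8, 0, 14)


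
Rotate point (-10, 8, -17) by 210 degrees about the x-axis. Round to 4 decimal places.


x' = -10
y' = 8*cos(210) - -17*sin(210) = -15.4282
z' = 8*sin(210) + -17*cos(210) = 10.7224

(-10, -15.4282, 10.7224)


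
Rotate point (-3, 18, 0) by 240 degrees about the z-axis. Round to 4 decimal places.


x' = -3*cos(240) - 18*sin(240) = 17.0885
y' = -3*sin(240) + 18*cos(240) = -6.4019
z' = 0

(17.0885, -6.4019, 0)


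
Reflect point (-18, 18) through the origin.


Reflection through origin: (x, y) -> (-x, -y)
(-18, 18) -> (18, -18)

(18, -18)


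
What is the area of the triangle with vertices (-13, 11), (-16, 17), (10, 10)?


Area = |x1(y2-y3) + x2(y3-y1) + x3(y1-y2)| / 2
= |-13*(17-10) + -16*(10-11) + 10*(11-17)| / 2
= 67.5

67.5


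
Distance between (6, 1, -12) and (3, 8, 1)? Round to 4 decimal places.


d = sqrt((3-6)^2 + (8-1)^2 + (1--12)^2) = 15.0665

15.0665


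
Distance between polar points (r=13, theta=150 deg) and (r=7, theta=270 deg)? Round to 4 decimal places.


d = sqrt(r1^2 + r2^2 - 2*r1*r2*cos(t2-t1))
d = sqrt(13^2 + 7^2 - 2*13*7*cos(270-150)) = 17.5784

17.5784


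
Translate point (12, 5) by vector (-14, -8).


Translation: (x+dx, y+dy) = (12+-14, 5+-8) = (-2, -3)

(-2, -3)


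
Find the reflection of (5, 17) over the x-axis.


Reflection across x-axis: (x, y) -> (x, -y)
(5, 17) -> (5, -17)

(5, -17)


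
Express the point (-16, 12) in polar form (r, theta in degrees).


r = sqrt((-16)^2 + 12^2) = 20
theta = atan2(12, -16) = 143.1301 degrees

r = 20, theta = 143.1301 degrees


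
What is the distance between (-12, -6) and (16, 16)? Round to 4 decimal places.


d = sqrt((16--12)^2 + (16--6)^2) = 35.609

35.609


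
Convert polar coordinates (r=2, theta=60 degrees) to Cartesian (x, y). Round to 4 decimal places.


x = 2 * cos(60) = 1
y = 2 * sin(60) = 1.7321

(1, 1.7321)


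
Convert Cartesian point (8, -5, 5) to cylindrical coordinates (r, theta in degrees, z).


r = sqrt(8^2 + (-5)^2) = 9.434
theta = atan2(-5, 8) = 327.9946 deg
z = 5

r = 9.434, theta = 327.9946 deg, z = 5


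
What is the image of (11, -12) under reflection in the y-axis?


Reflection across y-axis: (x, y) -> (-x, y)
(11, -12) -> (-11, -12)

(-11, -12)


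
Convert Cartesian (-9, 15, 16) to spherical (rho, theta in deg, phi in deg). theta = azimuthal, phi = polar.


rho = sqrt((-9)^2 + 15^2 + 16^2) = 23.7065
theta = atan2(15, -9) = 120.9638 deg
phi = acos(16/23.7065) = 47.5521 deg

rho = 23.7065, theta = 120.9638 deg, phi = 47.5521 deg


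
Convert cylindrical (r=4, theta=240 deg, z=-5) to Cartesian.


x = 4 * cos(240) = -2
y = 4 * sin(240) = -3.4641
z = -5

(-2, -3.4641, -5)


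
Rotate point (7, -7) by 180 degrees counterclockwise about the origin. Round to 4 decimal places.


x' = 7*cos(180) - -7*sin(180) = -7
y' = 7*sin(180) + -7*cos(180) = 7

(-7, 7)


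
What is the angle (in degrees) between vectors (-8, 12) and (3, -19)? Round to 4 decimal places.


dot = -8*3 + 12*-19 = -252
|u| = 14.4222, |v| = 19.2354
cos(angle) = -0.9084
angle = 155.2826 degrees

155.2826 degrees


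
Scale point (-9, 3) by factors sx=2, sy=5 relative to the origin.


Scaling: (x*sx, y*sy) = (-9*2, 3*5) = (-18, 15)

(-18, 15)


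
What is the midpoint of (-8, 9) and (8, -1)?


Midpoint = ((-8+8)/2, (9+-1)/2) = (0, 4)

(0, 4)


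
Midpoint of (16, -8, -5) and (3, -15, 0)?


Midpoint = ((16+3)/2, (-8+-15)/2, (-5+0)/2) = (9.5, -11.5, -2.5)

(9.5, -11.5, -2.5)


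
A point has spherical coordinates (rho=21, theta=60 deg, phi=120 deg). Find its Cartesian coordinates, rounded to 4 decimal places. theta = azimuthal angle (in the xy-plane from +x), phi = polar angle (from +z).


x = 21 * sin(120) * cos(60) = 9.0933
y = 21 * sin(120) * sin(60) = 15.75
z = 21 * cos(120) = -10.5

(9.0933, 15.75, -10.5)


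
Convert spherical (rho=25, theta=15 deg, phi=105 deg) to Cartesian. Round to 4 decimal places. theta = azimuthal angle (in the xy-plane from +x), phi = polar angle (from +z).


x = 25 * sin(105) * cos(15) = 23.3253
y = 25 * sin(105) * sin(15) = 6.25
z = 25 * cos(105) = -6.4705

(23.3253, 6.25, -6.4705)


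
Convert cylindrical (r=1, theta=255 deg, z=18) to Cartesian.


x = 1 * cos(255) = -0.2588
y = 1 * sin(255) = -0.9659
z = 18

(-0.2588, -0.9659, 18)


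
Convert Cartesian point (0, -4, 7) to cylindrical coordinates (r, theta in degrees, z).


r = sqrt(0^2 + (-4)^2) = 4
theta = atan2(-4, 0) = 270 deg
z = 7

r = 4, theta = 270 deg, z = 7


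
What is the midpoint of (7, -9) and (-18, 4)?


Midpoint = ((7+-18)/2, (-9+4)/2) = (-5.5, -2.5)

(-5.5, -2.5)


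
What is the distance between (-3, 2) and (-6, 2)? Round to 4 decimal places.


d = sqrt((-6--3)^2 + (2-2)^2) = 3

3


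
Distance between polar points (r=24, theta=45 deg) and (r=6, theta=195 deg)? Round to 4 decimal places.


d = sqrt(r1^2 + r2^2 - 2*r1*r2*cos(t2-t1))
d = sqrt(24^2 + 6^2 - 2*24*6*cos(195-45)) = 29.3499

29.3499


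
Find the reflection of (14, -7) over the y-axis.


Reflection across y-axis: (x, y) -> (-x, y)
(14, -7) -> (-14, -7)

(-14, -7)


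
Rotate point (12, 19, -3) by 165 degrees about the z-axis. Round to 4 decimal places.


x' = 12*cos(165) - 19*sin(165) = -16.5087
y' = 12*sin(165) + 19*cos(165) = -15.2468
z' = -3

(-16.5087, -15.2468, -3)


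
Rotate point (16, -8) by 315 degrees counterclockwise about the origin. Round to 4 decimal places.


x' = 16*cos(315) - -8*sin(315) = 5.6569
y' = 16*sin(315) + -8*cos(315) = -16.9706

(5.6569, -16.9706)


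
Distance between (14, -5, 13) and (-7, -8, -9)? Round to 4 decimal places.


d = sqrt((-7-14)^2 + (-8--5)^2 + (-9-13)^2) = 30.5614

30.5614


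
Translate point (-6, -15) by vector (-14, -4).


Translation: (x+dx, y+dy) = (-6+-14, -15+-4) = (-20, -19)

(-20, -19)


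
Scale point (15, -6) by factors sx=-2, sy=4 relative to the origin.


Scaling: (x*sx, y*sy) = (15*-2, -6*4) = (-30, -24)

(-30, -24)


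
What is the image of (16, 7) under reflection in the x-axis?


Reflection across x-axis: (x, y) -> (x, -y)
(16, 7) -> (16, -7)

(16, -7)


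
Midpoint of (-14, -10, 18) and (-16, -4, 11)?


Midpoint = ((-14+-16)/2, (-10+-4)/2, (18+11)/2) = (-15, -7, 14.5)

(-15, -7, 14.5)


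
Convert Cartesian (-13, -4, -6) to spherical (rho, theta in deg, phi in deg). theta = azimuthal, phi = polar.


rho = sqrt((-13)^2 + (-4)^2 + (-6)^2) = 14.8661
theta = atan2(-4, -13) = 197.1027 deg
phi = acos(-6/14.8661) = 113.8037 deg

rho = 14.8661, theta = 197.1027 deg, phi = 113.8037 deg


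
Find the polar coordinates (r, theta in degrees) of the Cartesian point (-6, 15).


r = sqrt((-6)^2 + 15^2) = 16.1555
theta = atan2(15, -6) = 111.8014 degrees

r = 16.1555, theta = 111.8014 degrees


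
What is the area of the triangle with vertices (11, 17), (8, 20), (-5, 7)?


Area = |x1(y2-y3) + x2(y3-y1) + x3(y1-y2)| / 2
= |11*(20-7) + 8*(7-17) + -5*(17-20)| / 2
= 39

39


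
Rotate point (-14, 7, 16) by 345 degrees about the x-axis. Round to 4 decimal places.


x' = -14
y' = 7*cos(345) - 16*sin(345) = 10.9026
z' = 7*sin(345) + 16*cos(345) = 13.6431

(-14, 10.9026, 13.6431)


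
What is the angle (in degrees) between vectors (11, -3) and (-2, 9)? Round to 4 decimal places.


dot = 11*-2 + -3*9 = -49
|u| = 11.4018, |v| = 9.2195
cos(angle) = -0.4661
angle = 117.7839 degrees

117.7839 degrees


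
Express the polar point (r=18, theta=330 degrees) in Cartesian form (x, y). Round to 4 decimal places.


x = 18 * cos(330) = 15.5885
y = 18 * sin(330) = -9

(15.5885, -9)


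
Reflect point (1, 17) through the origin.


Reflection through origin: (x, y) -> (-x, -y)
(1, 17) -> (-1, -17)

(-1, -17)


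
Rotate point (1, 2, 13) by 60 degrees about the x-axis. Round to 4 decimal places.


x' = 1
y' = 2*cos(60) - 13*sin(60) = -10.2583
z' = 2*sin(60) + 13*cos(60) = 8.2321

(1, -10.2583, 8.2321)


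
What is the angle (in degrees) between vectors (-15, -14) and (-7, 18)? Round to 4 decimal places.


dot = -15*-7 + -14*18 = -147
|u| = 20.5183, |v| = 19.3132
cos(angle) = -0.371
angle = 111.7746 degrees

111.7746 degrees


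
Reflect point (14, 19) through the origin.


Reflection through origin: (x, y) -> (-x, -y)
(14, 19) -> (-14, -19)

(-14, -19)


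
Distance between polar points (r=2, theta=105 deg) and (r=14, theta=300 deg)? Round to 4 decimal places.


d = sqrt(r1^2 + r2^2 - 2*r1*r2*cos(t2-t1))
d = sqrt(2^2 + 14^2 - 2*2*14*cos(300-105)) = 15.9403

15.9403


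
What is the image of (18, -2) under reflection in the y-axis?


Reflection across y-axis: (x, y) -> (-x, y)
(18, -2) -> (-18, -2)

(-18, -2)


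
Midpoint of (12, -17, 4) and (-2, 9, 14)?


Midpoint = ((12+-2)/2, (-17+9)/2, (4+14)/2) = (5, -4, 9)

(5, -4, 9)


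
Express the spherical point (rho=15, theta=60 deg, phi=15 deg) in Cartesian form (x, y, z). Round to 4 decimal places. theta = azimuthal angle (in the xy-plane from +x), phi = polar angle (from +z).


x = 15 * sin(15) * cos(60) = 1.9411
y = 15 * sin(15) * sin(60) = 3.3622
z = 15 * cos(15) = 14.4889

(1.9411, 3.3622, 14.4889)


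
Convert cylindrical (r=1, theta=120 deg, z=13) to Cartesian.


x = 1 * cos(120) = -0.5
y = 1 * sin(120) = 0.866
z = 13

(-0.5, 0.866, 13)


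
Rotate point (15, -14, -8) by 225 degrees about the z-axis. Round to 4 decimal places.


x' = 15*cos(225) - -14*sin(225) = -20.5061
y' = 15*sin(225) + -14*cos(225) = -0.7071
z' = -8

(-20.5061, -0.7071, -8)


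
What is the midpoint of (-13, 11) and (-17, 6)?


Midpoint = ((-13+-17)/2, (11+6)/2) = (-15, 8.5)

(-15, 8.5)


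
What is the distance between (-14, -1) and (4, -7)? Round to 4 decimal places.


d = sqrt((4--14)^2 + (-7--1)^2) = 18.9737

18.9737


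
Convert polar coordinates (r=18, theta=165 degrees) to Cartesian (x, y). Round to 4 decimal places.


x = 18 * cos(165) = -17.3867
y = 18 * sin(165) = 4.6587

(-17.3867, 4.6587)


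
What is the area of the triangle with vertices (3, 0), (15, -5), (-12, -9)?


Area = |x1(y2-y3) + x2(y3-y1) + x3(y1-y2)| / 2
= |3*(-5--9) + 15*(-9-0) + -12*(0--5)| / 2
= 91.5

91.5


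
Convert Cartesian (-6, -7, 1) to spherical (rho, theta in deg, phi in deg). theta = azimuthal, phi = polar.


rho = sqrt((-6)^2 + (-7)^2 + 1^2) = 9.2736
theta = atan2(-7, -6) = 229.3987 deg
phi = acos(1/9.2736) = 83.8096 deg

rho = 9.2736, theta = 229.3987 deg, phi = 83.8096 deg


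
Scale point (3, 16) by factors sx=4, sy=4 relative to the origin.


Scaling: (x*sx, y*sy) = (3*4, 16*4) = (12, 64)

(12, 64)


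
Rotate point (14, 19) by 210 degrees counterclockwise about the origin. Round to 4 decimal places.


x' = 14*cos(210) - 19*sin(210) = -2.6244
y' = 14*sin(210) + 19*cos(210) = -23.4545

(-2.6244, -23.4545)


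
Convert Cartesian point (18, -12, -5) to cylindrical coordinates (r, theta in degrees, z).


r = sqrt(18^2 + (-12)^2) = 21.6333
theta = atan2(-12, 18) = 326.3099 deg
z = -5

r = 21.6333, theta = 326.3099 deg, z = -5


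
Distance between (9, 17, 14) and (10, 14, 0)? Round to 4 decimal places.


d = sqrt((10-9)^2 + (14-17)^2 + (0-14)^2) = 14.3527

14.3527


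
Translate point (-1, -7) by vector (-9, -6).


Translation: (x+dx, y+dy) = (-1+-9, -7+-6) = (-10, -13)

(-10, -13)


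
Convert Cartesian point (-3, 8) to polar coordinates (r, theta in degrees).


r = sqrt((-3)^2 + 8^2) = 8.544
theta = atan2(8, -3) = 110.556 degrees

r = 8.544, theta = 110.556 degrees


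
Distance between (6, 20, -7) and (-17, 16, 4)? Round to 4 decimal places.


d = sqrt((-17-6)^2 + (16-20)^2 + (4--7)^2) = 25.807

25.807


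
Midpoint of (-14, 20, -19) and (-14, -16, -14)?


Midpoint = ((-14+-14)/2, (20+-16)/2, (-19+-14)/2) = (-14, 2, -16.5)

(-14, 2, -16.5)


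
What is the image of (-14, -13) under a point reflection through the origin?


Reflection through origin: (x, y) -> (-x, -y)
(-14, -13) -> (14, 13)

(14, 13)


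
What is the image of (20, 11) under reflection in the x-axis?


Reflection across x-axis: (x, y) -> (x, -y)
(20, 11) -> (20, -11)

(20, -11)


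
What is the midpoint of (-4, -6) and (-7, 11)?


Midpoint = ((-4+-7)/2, (-6+11)/2) = (-5.5, 2.5)

(-5.5, 2.5)


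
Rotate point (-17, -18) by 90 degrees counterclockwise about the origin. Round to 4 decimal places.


x' = -17*cos(90) - -18*sin(90) = 18
y' = -17*sin(90) + -18*cos(90) = -17

(18, -17)


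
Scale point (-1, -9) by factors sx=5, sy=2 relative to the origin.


Scaling: (x*sx, y*sy) = (-1*5, -9*2) = (-5, -18)

(-5, -18)


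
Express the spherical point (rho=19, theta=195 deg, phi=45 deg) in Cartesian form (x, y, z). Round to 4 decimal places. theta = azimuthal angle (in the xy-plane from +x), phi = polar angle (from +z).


x = 19 * sin(45) * cos(195) = -12.9772
y = 19 * sin(45) * sin(195) = -3.4772
z = 19 * cos(45) = 13.435

(-12.9772, -3.4772, 13.435)


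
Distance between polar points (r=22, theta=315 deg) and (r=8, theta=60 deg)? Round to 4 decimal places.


d = sqrt(r1^2 + r2^2 - 2*r1*r2*cos(t2-t1))
d = sqrt(22^2 + 8^2 - 2*22*8*cos(60-315)) = 25.2805

25.2805


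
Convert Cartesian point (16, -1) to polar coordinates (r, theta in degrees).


r = sqrt(16^2 + (-1)^2) = 16.0312
theta = atan2(-1, 16) = 356.4237 degrees

r = 16.0312, theta = 356.4237 degrees


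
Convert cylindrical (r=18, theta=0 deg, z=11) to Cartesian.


x = 18 * cos(0) = 18
y = 18 * sin(0) = 0
z = 11

(18, 0, 11)


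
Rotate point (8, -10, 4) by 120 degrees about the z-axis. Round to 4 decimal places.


x' = 8*cos(120) - -10*sin(120) = 4.6603
y' = 8*sin(120) + -10*cos(120) = 11.9282
z' = 4

(4.6603, 11.9282, 4)


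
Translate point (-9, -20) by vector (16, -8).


Translation: (x+dx, y+dy) = (-9+16, -20+-8) = (7, -28)

(7, -28)


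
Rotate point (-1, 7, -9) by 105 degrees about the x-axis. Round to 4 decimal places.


x' = -1
y' = 7*cos(105) - -9*sin(105) = 6.8816
z' = 7*sin(105) + -9*cos(105) = 9.0909

(-1, 6.8816, 9.0909)


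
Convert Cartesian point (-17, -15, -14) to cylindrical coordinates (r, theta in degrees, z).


r = sqrt((-17)^2 + (-15)^2) = 22.6716
theta = atan2(-15, -17) = 221.4237 deg
z = -14

r = 22.6716, theta = 221.4237 deg, z = -14


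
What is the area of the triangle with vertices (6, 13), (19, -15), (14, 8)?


Area = |x1(y2-y3) + x2(y3-y1) + x3(y1-y2)| / 2
= |6*(-15-8) + 19*(8-13) + 14*(13--15)| / 2
= 79.5

79.5


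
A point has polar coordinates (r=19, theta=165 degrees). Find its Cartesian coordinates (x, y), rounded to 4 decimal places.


x = 19 * cos(165) = -18.3526
y = 19 * sin(165) = 4.9176

(-18.3526, 4.9176)


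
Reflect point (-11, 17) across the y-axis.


Reflection across y-axis: (x, y) -> (-x, y)
(-11, 17) -> (11, 17)

(11, 17)


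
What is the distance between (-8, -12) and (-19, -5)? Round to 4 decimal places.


d = sqrt((-19--8)^2 + (-5--12)^2) = 13.0384

13.0384


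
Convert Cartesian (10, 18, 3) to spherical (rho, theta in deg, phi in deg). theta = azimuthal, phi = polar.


rho = sqrt(10^2 + 18^2 + 3^2) = 20.8087
theta = atan2(18, 10) = 60.9454 deg
phi = acos(3/20.8087) = 81.7107 deg

rho = 20.8087, theta = 60.9454 deg, phi = 81.7107 deg


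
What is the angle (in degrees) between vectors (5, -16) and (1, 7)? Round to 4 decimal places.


dot = 5*1 + -16*7 = -107
|u| = 16.7631, |v| = 7.0711
cos(angle) = -0.9027
angle = 154.5159 degrees

154.5159 degrees


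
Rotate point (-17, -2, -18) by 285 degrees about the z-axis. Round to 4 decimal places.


x' = -17*cos(285) - -2*sin(285) = -6.3318
y' = -17*sin(285) + -2*cos(285) = 15.9031
z' = -18

(-6.3318, 15.9031, -18)


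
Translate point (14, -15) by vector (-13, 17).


Translation: (x+dx, y+dy) = (14+-13, -15+17) = (1, 2)

(1, 2)


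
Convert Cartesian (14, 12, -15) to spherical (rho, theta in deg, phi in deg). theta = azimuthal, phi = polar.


rho = sqrt(14^2 + 12^2 + (-15)^2) = 23.7697
theta = atan2(12, 14) = 40.6013 deg
phi = acos(-15/23.7697) = 129.128 deg

rho = 23.7697, theta = 40.6013 deg, phi = 129.128 deg


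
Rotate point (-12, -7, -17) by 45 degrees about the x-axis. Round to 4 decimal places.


x' = -12
y' = -7*cos(45) - -17*sin(45) = 7.0711
z' = -7*sin(45) + -17*cos(45) = -16.9706

(-12, 7.0711, -16.9706)


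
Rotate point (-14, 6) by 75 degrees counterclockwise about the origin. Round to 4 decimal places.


x' = -14*cos(75) - 6*sin(75) = -9.419
y' = -14*sin(75) + 6*cos(75) = -11.97

(-9.419, -11.97)


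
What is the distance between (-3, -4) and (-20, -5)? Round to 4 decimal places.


d = sqrt((-20--3)^2 + (-5--4)^2) = 17.0294

17.0294


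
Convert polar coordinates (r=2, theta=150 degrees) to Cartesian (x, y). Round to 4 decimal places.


x = 2 * cos(150) = -1.7321
y = 2 * sin(150) = 1

(-1.7321, 1)


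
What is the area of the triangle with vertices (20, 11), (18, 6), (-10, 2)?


Area = |x1(y2-y3) + x2(y3-y1) + x3(y1-y2)| / 2
= |20*(6-2) + 18*(2-11) + -10*(11-6)| / 2
= 66

66


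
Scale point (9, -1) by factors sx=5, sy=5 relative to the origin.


Scaling: (x*sx, y*sy) = (9*5, -1*5) = (45, -5)

(45, -5)


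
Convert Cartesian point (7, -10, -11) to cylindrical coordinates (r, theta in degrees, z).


r = sqrt(7^2 + (-10)^2) = 12.2066
theta = atan2(-10, 7) = 304.992 deg
z = -11

r = 12.2066, theta = 304.992 deg, z = -11


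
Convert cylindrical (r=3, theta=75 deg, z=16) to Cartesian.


x = 3 * cos(75) = 0.7765
y = 3 * sin(75) = 2.8978
z = 16

(0.7765, 2.8978, 16)


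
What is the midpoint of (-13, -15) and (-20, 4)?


Midpoint = ((-13+-20)/2, (-15+4)/2) = (-16.5, -5.5)

(-16.5, -5.5)


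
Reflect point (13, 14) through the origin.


Reflection through origin: (x, y) -> (-x, -y)
(13, 14) -> (-13, -14)

(-13, -14)


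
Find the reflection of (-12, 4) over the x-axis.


Reflection across x-axis: (x, y) -> (x, -y)
(-12, 4) -> (-12, -4)

(-12, -4)


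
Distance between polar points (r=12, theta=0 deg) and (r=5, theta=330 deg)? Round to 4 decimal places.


d = sqrt(r1^2 + r2^2 - 2*r1*r2*cos(t2-t1))
d = sqrt(12^2 + 5^2 - 2*12*5*cos(330-0)) = 8.067

8.067


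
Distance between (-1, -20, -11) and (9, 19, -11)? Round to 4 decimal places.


d = sqrt((9--1)^2 + (19--20)^2 + (-11--11)^2) = 40.2616

40.2616


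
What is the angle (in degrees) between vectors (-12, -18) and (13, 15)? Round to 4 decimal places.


dot = -12*13 + -18*15 = -426
|u| = 21.6333, |v| = 19.8494
cos(angle) = -0.9921
angle = 172.7757 degrees

172.7757 degrees


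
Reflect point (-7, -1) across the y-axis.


Reflection across y-axis: (x, y) -> (-x, y)
(-7, -1) -> (7, -1)

(7, -1)


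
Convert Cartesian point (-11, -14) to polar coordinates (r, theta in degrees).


r = sqrt((-11)^2 + (-14)^2) = 17.8045
theta = atan2(-14, -11) = 231.8428 degrees

r = 17.8045, theta = 231.8428 degrees


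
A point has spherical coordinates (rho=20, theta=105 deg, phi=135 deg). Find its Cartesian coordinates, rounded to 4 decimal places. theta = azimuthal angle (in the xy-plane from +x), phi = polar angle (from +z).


x = 20 * sin(135) * cos(105) = -3.6603
y = 20 * sin(135) * sin(105) = 13.6603
z = 20 * cos(135) = -14.1421

(-3.6603, 13.6603, -14.1421)


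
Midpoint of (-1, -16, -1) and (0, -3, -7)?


Midpoint = ((-1+0)/2, (-16+-3)/2, (-1+-7)/2) = (-0.5, -9.5, -4)

(-0.5, -9.5, -4)


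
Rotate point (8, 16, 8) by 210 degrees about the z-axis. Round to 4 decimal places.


x' = 8*cos(210) - 16*sin(210) = 1.0718
y' = 8*sin(210) + 16*cos(210) = -17.8564
z' = 8

(1.0718, -17.8564, 8)


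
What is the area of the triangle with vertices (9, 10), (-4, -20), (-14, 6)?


Area = |x1(y2-y3) + x2(y3-y1) + x3(y1-y2)| / 2
= |9*(-20-6) + -4*(6-10) + -14*(10--20)| / 2
= 319

319


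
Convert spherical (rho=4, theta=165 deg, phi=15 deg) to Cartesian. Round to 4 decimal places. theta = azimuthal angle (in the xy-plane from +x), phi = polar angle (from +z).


x = 4 * sin(15) * cos(165) = -1
y = 4 * sin(15) * sin(165) = 0.2679
z = 4 * cos(15) = 3.8637

(-1, 0.2679, 3.8637)


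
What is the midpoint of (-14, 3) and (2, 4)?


Midpoint = ((-14+2)/2, (3+4)/2) = (-6, 3.5)

(-6, 3.5)


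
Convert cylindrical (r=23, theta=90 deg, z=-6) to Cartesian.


x = 23 * cos(90) = 0
y = 23 * sin(90) = 23
z = -6

(0, 23, -6)


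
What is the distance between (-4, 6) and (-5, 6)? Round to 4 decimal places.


d = sqrt((-5--4)^2 + (6-6)^2) = 1

1


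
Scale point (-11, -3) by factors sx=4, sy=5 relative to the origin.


Scaling: (x*sx, y*sy) = (-11*4, -3*5) = (-44, -15)

(-44, -15)


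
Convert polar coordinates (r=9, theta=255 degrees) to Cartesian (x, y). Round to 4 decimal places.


x = 9 * cos(255) = -2.3294
y = 9 * sin(255) = -8.6933

(-2.3294, -8.6933)


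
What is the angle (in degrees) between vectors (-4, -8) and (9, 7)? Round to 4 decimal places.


dot = -4*9 + -8*7 = -92
|u| = 8.9443, |v| = 11.4018
cos(angle) = -0.9021
angle = 154.44 degrees

154.44 degrees


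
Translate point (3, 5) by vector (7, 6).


Translation: (x+dx, y+dy) = (3+7, 5+6) = (10, 11)

(10, 11)


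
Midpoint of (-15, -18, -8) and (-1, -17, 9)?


Midpoint = ((-15+-1)/2, (-18+-17)/2, (-8+9)/2) = (-8, -17.5, 0.5)

(-8, -17.5, 0.5)


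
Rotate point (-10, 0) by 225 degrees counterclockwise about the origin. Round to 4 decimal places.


x' = -10*cos(225) - 0*sin(225) = 7.0711
y' = -10*sin(225) + 0*cos(225) = 7.0711

(7.0711, 7.0711)


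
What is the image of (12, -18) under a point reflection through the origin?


Reflection through origin: (x, y) -> (-x, -y)
(12, -18) -> (-12, 18)

(-12, 18)


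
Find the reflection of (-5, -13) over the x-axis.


Reflection across x-axis: (x, y) -> (x, -y)
(-5, -13) -> (-5, 13)

(-5, 13)


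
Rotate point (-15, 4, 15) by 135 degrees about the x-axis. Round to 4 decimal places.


x' = -15
y' = 4*cos(135) - 15*sin(135) = -13.435
z' = 4*sin(135) + 15*cos(135) = -7.7782

(-15, -13.435, -7.7782)


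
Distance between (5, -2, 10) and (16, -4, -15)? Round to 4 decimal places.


d = sqrt((16-5)^2 + (-4--2)^2 + (-15-10)^2) = 27.3861

27.3861


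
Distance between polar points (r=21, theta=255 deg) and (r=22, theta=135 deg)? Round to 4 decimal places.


d = sqrt(r1^2 + r2^2 - 2*r1*r2*cos(t2-t1))
d = sqrt(21^2 + 22^2 - 2*21*22*cos(135-255)) = 37.2424

37.2424


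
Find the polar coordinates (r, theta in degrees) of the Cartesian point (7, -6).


r = sqrt(7^2 + (-6)^2) = 9.2195
theta = atan2(-6, 7) = 319.3987 degrees

r = 9.2195, theta = 319.3987 degrees


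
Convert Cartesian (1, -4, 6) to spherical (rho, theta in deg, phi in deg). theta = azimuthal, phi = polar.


rho = sqrt(1^2 + (-4)^2 + 6^2) = 7.2801
theta = atan2(-4, 1) = 284.0362 deg
phi = acos(6/7.2801) = 34.4962 deg

rho = 7.2801, theta = 284.0362 deg, phi = 34.4962 deg


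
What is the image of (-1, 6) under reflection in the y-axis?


Reflection across y-axis: (x, y) -> (-x, y)
(-1, 6) -> (1, 6)

(1, 6)


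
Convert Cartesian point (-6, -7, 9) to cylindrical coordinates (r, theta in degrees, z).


r = sqrt((-6)^2 + (-7)^2) = 9.2195
theta = atan2(-7, -6) = 229.3987 deg
z = 9

r = 9.2195, theta = 229.3987 deg, z = 9


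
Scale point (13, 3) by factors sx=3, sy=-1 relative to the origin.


Scaling: (x*sx, y*sy) = (13*3, 3*-1) = (39, -3)

(39, -3)


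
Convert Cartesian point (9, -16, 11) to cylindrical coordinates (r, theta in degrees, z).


r = sqrt(9^2 + (-16)^2) = 18.3576
theta = atan2(-16, 9) = 299.3578 deg
z = 11

r = 18.3576, theta = 299.3578 deg, z = 11


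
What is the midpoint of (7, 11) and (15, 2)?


Midpoint = ((7+15)/2, (11+2)/2) = (11, 6.5)

(11, 6.5)


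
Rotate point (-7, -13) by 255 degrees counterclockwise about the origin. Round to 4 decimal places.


x' = -7*cos(255) - -13*sin(255) = -10.7453
y' = -7*sin(255) + -13*cos(255) = 10.1261

(-10.7453, 10.1261)


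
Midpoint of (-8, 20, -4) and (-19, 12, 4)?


Midpoint = ((-8+-19)/2, (20+12)/2, (-4+4)/2) = (-13.5, 16, 0)

(-13.5, 16, 0)


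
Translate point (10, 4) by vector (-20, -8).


Translation: (x+dx, y+dy) = (10+-20, 4+-8) = (-10, -4)

(-10, -4)


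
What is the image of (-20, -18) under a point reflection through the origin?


Reflection through origin: (x, y) -> (-x, -y)
(-20, -18) -> (20, 18)

(20, 18)


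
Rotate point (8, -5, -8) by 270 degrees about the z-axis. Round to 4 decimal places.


x' = 8*cos(270) - -5*sin(270) = -5
y' = 8*sin(270) + -5*cos(270) = -8
z' = -8

(-5, -8, -8)


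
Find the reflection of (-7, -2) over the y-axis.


Reflection across y-axis: (x, y) -> (-x, y)
(-7, -2) -> (7, -2)

(7, -2)


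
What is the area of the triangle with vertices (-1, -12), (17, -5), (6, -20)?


Area = |x1(y2-y3) + x2(y3-y1) + x3(y1-y2)| / 2
= |-1*(-5--20) + 17*(-20--12) + 6*(-12--5)| / 2
= 96.5

96.5


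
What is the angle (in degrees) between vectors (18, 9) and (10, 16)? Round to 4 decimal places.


dot = 18*10 + 9*16 = 324
|u| = 20.1246, |v| = 18.868
cos(angle) = 0.8533
angle = 31.4296 degrees

31.4296 degrees


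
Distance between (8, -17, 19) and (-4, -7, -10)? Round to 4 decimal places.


d = sqrt((-4-8)^2 + (-7--17)^2 + (-10-19)^2) = 32.9393

32.9393


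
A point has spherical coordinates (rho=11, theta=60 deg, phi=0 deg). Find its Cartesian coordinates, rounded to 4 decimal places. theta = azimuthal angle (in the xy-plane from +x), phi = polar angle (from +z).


x = 11 * sin(0) * cos(60) = 0
y = 11 * sin(0) * sin(60) = 0
z = 11 * cos(0) = 11

(0, 0, 11)


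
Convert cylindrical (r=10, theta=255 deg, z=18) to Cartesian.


x = 10 * cos(255) = -2.5882
y = 10 * sin(255) = -9.6593
z = 18

(-2.5882, -9.6593, 18)


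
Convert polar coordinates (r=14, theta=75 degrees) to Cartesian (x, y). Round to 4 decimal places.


x = 14 * cos(75) = 3.6235
y = 14 * sin(75) = 13.523

(3.6235, 13.523)


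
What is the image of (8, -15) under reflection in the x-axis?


Reflection across x-axis: (x, y) -> (x, -y)
(8, -15) -> (8, 15)

(8, 15)


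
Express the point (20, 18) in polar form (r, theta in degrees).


r = sqrt(20^2 + 18^2) = 26.9072
theta = atan2(18, 20) = 41.9872 degrees

r = 26.9072, theta = 41.9872 degrees


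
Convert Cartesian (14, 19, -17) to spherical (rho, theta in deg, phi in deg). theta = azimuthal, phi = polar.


rho = sqrt(14^2 + 19^2 + (-17)^2) = 29.0861
theta = atan2(19, 14) = 53.6156 deg
phi = acos(-17/29.0861) = 125.7657 deg

rho = 29.0861, theta = 53.6156 deg, phi = 125.7657 deg


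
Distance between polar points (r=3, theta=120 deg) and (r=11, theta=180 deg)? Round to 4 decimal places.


d = sqrt(r1^2 + r2^2 - 2*r1*r2*cos(t2-t1))
d = sqrt(3^2 + 11^2 - 2*3*11*cos(180-120)) = 9.8489

9.8489


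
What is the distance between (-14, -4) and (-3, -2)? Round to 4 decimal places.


d = sqrt((-3--14)^2 + (-2--4)^2) = 11.1803

11.1803


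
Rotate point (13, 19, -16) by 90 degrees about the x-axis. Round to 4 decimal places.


x' = 13
y' = 19*cos(90) - -16*sin(90) = 16
z' = 19*sin(90) + -16*cos(90) = 19

(13, 16, 19)


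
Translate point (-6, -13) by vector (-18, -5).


Translation: (x+dx, y+dy) = (-6+-18, -13+-5) = (-24, -18)

(-24, -18)


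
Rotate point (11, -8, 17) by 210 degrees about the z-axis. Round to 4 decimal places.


x' = 11*cos(210) - -8*sin(210) = -13.5263
y' = 11*sin(210) + -8*cos(210) = 1.4282
z' = 17

(-13.5263, 1.4282, 17)


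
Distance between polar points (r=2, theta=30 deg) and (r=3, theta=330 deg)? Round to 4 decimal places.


d = sqrt(r1^2 + r2^2 - 2*r1*r2*cos(t2-t1))
d = sqrt(2^2 + 3^2 - 2*2*3*cos(330-30)) = 2.6458

2.6458


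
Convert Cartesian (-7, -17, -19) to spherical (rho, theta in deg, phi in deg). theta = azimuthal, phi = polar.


rho = sqrt((-7)^2 + (-17)^2 + (-19)^2) = 26.4386
theta = atan2(-17, -7) = 247.6199 deg
phi = acos(-19/26.4386) = 135.9428 deg

rho = 26.4386, theta = 247.6199 deg, phi = 135.9428 deg


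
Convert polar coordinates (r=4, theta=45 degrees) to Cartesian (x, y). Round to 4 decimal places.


x = 4 * cos(45) = 2.8284
y = 4 * sin(45) = 2.8284

(2.8284, 2.8284)


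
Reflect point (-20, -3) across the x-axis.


Reflection across x-axis: (x, y) -> (x, -y)
(-20, -3) -> (-20, 3)

(-20, 3)


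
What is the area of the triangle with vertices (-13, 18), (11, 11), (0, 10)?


Area = |x1(y2-y3) + x2(y3-y1) + x3(y1-y2)| / 2
= |-13*(11-10) + 11*(10-18) + 0*(18-11)| / 2
= 50.5

50.5


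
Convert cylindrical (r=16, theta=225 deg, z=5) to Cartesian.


x = 16 * cos(225) = -11.3137
y = 16 * sin(225) = -11.3137
z = 5

(-11.3137, -11.3137, 5)


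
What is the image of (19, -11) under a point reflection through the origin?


Reflection through origin: (x, y) -> (-x, -y)
(19, -11) -> (-19, 11)

(-19, 11)


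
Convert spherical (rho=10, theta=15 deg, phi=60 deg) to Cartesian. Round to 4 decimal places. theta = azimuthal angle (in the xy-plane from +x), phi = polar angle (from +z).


x = 10 * sin(60) * cos(15) = 8.3652
y = 10 * sin(60) * sin(15) = 2.2414
z = 10 * cos(60) = 5

(8.3652, 2.2414, 5)


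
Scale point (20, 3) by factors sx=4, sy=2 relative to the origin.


Scaling: (x*sx, y*sy) = (20*4, 3*2) = (80, 6)

(80, 6)


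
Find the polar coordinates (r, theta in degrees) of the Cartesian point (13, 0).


r = sqrt(13^2 + 0^2) = 13
theta = atan2(0, 13) = 0 degrees

r = 13, theta = 0 degrees


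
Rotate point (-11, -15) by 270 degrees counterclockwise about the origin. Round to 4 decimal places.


x' = -11*cos(270) - -15*sin(270) = -15
y' = -11*sin(270) + -15*cos(270) = 11

(-15, 11)


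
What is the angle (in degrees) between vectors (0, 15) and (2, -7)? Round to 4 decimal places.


dot = 0*2 + 15*-7 = -105
|u| = 15, |v| = 7.2801
cos(angle) = -0.9615
angle = 164.0546 degrees

164.0546 degrees


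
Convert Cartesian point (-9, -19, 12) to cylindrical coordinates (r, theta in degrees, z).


r = sqrt((-9)^2 + (-19)^2) = 21.0238
theta = atan2(-19, -9) = 244.6538 deg
z = 12

r = 21.0238, theta = 244.6538 deg, z = 12


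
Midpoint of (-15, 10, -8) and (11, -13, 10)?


Midpoint = ((-15+11)/2, (10+-13)/2, (-8+10)/2) = (-2, -1.5, 1)

(-2, -1.5, 1)


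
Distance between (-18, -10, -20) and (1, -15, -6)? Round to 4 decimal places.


d = sqrt((1--18)^2 + (-15--10)^2 + (-6--20)^2) = 24.1247

24.1247


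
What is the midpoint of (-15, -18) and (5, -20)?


Midpoint = ((-15+5)/2, (-18+-20)/2) = (-5, -19)

(-5, -19)


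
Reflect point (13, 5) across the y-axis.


Reflection across y-axis: (x, y) -> (-x, y)
(13, 5) -> (-13, 5)

(-13, 5)


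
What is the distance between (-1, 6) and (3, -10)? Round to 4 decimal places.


d = sqrt((3--1)^2 + (-10-6)^2) = 16.4924

16.4924


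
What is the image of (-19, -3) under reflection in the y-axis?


Reflection across y-axis: (x, y) -> (-x, y)
(-19, -3) -> (19, -3)

(19, -3)


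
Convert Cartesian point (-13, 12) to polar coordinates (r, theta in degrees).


r = sqrt((-13)^2 + 12^2) = 17.6918
theta = atan2(12, -13) = 137.2906 degrees

r = 17.6918, theta = 137.2906 degrees


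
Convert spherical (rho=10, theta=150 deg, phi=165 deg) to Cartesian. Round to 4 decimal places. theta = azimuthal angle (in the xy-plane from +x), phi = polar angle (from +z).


x = 10 * sin(165) * cos(150) = -2.2414
y = 10 * sin(165) * sin(150) = 1.2941
z = 10 * cos(165) = -9.6593

(-2.2414, 1.2941, -9.6593)


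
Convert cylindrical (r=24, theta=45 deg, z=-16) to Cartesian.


x = 24 * cos(45) = 16.9706
y = 24 * sin(45) = 16.9706
z = -16

(16.9706, 16.9706, -16)


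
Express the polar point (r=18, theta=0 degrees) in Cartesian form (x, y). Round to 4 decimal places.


x = 18 * cos(0) = 18
y = 18 * sin(0) = 0

(18, 0)


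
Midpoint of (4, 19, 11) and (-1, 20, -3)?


Midpoint = ((4+-1)/2, (19+20)/2, (11+-3)/2) = (1.5, 19.5, 4)

(1.5, 19.5, 4)


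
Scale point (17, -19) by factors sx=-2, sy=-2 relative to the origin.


Scaling: (x*sx, y*sy) = (17*-2, -19*-2) = (-34, 38)

(-34, 38)


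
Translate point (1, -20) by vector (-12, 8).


Translation: (x+dx, y+dy) = (1+-12, -20+8) = (-11, -12)

(-11, -12)


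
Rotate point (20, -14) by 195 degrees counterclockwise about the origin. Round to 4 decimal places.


x' = 20*cos(195) - -14*sin(195) = -22.942
y' = 20*sin(195) + -14*cos(195) = 8.3466

(-22.942, 8.3466)


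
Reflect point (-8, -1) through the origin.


Reflection through origin: (x, y) -> (-x, -y)
(-8, -1) -> (8, 1)

(8, 1)
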